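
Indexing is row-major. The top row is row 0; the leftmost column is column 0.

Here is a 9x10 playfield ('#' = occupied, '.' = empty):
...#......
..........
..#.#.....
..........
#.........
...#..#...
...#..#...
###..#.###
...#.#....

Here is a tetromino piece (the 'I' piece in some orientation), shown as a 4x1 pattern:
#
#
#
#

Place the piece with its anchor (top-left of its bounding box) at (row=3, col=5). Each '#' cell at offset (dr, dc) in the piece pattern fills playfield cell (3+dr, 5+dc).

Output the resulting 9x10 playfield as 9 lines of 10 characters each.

Fill (3+0,5+0) = (3,5)
Fill (3+1,5+0) = (4,5)
Fill (3+2,5+0) = (5,5)
Fill (3+3,5+0) = (6,5)

Answer: ...#......
..........
..#.#.....
.....#....
#....#....
...#.##...
...#.##...
###..#.###
...#.#....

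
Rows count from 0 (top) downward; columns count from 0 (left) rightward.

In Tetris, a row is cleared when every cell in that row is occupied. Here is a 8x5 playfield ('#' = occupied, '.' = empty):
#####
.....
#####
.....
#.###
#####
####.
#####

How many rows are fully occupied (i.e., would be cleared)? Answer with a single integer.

Check each row:
  row 0: 0 empty cells -> FULL (clear)
  row 1: 5 empty cells -> not full
  row 2: 0 empty cells -> FULL (clear)
  row 3: 5 empty cells -> not full
  row 4: 1 empty cell -> not full
  row 5: 0 empty cells -> FULL (clear)
  row 6: 1 empty cell -> not full
  row 7: 0 empty cells -> FULL (clear)
Total rows cleared: 4

Answer: 4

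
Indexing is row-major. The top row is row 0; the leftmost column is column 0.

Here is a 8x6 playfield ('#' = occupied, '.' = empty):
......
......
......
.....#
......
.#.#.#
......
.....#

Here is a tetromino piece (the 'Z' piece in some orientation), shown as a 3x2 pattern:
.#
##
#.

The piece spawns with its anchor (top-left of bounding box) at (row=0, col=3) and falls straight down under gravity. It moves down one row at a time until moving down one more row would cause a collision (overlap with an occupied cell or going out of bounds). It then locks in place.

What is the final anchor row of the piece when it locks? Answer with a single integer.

Answer: 2

Derivation:
Spawn at (row=0, col=3). Try each row:
  row 0: fits
  row 1: fits
  row 2: fits
  row 3: blocked -> lock at row 2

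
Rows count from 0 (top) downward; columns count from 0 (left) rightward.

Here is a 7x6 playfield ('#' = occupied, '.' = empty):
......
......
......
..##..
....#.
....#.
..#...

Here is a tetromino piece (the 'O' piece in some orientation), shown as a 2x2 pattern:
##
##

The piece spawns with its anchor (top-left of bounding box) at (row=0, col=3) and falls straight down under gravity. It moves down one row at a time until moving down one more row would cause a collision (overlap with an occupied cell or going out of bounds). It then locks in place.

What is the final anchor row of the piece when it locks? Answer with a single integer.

Answer: 1

Derivation:
Spawn at (row=0, col=3). Try each row:
  row 0: fits
  row 1: fits
  row 2: blocked -> lock at row 1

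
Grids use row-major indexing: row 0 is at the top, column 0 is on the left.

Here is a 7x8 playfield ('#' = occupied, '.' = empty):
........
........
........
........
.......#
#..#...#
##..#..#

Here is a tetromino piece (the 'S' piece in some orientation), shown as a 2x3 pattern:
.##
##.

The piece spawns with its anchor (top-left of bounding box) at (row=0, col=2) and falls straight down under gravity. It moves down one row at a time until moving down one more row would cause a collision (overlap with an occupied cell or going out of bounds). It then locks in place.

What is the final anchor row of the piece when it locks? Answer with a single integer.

Answer: 3

Derivation:
Spawn at (row=0, col=2). Try each row:
  row 0: fits
  row 1: fits
  row 2: fits
  row 3: fits
  row 4: blocked -> lock at row 3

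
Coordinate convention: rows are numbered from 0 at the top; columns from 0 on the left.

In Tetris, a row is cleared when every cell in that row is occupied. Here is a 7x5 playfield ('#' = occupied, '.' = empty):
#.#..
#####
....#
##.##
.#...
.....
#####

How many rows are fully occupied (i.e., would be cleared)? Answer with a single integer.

Answer: 2

Derivation:
Check each row:
  row 0: 3 empty cells -> not full
  row 1: 0 empty cells -> FULL (clear)
  row 2: 4 empty cells -> not full
  row 3: 1 empty cell -> not full
  row 4: 4 empty cells -> not full
  row 5: 5 empty cells -> not full
  row 6: 0 empty cells -> FULL (clear)
Total rows cleared: 2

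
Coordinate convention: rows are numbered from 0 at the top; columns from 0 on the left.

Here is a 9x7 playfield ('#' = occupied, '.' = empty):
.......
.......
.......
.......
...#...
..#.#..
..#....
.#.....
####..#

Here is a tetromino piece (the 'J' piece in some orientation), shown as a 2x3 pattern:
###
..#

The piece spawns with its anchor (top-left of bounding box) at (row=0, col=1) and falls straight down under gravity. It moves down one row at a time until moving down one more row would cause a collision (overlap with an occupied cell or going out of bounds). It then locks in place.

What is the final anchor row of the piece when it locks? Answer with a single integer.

Answer: 2

Derivation:
Spawn at (row=0, col=1). Try each row:
  row 0: fits
  row 1: fits
  row 2: fits
  row 3: blocked -> lock at row 2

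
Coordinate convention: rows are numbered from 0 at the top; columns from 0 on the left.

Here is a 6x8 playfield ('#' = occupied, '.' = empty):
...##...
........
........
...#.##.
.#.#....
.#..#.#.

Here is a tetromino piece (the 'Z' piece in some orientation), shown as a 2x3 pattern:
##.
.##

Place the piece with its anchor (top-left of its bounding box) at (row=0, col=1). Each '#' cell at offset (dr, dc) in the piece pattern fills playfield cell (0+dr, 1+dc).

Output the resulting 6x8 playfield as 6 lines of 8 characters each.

Fill (0+0,1+0) = (0,1)
Fill (0+0,1+1) = (0,2)
Fill (0+1,1+1) = (1,2)
Fill (0+1,1+2) = (1,3)

Answer: .####...
..##....
........
...#.##.
.#.#....
.#..#.#.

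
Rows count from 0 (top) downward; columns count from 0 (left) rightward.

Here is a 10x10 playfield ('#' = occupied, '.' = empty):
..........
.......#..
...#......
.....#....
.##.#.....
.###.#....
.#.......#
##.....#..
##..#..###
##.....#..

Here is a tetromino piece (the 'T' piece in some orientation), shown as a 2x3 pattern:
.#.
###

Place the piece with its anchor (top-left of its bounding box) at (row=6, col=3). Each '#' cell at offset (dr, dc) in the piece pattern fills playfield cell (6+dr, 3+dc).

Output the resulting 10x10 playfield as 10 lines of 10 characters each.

Fill (6+0,3+1) = (6,4)
Fill (6+1,3+0) = (7,3)
Fill (6+1,3+1) = (7,4)
Fill (6+1,3+2) = (7,5)

Answer: ..........
.......#..
...#......
.....#....
.##.#.....
.###.#....
.#..#....#
##.###.#..
##..#..###
##.....#..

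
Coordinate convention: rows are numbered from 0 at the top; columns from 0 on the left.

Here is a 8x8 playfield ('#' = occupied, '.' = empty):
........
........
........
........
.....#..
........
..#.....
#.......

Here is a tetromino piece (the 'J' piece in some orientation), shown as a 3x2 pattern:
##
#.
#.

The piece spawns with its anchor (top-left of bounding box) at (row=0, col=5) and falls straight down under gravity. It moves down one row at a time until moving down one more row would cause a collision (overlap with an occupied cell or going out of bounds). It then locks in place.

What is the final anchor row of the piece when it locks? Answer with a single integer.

Spawn at (row=0, col=5). Try each row:
  row 0: fits
  row 1: fits
  row 2: blocked -> lock at row 1

Answer: 1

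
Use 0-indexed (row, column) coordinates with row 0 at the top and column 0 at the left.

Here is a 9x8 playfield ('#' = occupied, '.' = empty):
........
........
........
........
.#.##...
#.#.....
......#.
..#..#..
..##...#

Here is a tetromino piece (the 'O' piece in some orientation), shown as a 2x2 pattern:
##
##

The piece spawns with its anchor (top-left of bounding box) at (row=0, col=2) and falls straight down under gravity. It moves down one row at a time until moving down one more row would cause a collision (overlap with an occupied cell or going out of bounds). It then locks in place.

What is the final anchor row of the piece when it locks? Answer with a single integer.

Answer: 2

Derivation:
Spawn at (row=0, col=2). Try each row:
  row 0: fits
  row 1: fits
  row 2: fits
  row 3: blocked -> lock at row 2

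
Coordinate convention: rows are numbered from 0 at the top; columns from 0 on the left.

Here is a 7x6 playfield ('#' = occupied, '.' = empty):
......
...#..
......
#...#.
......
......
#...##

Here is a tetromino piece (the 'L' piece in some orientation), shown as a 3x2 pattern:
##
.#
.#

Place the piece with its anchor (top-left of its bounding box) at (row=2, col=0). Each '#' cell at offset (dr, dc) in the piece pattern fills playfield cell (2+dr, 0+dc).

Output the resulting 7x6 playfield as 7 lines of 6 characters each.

Answer: ......
...#..
##....
##..#.
.#....
......
#...##

Derivation:
Fill (2+0,0+0) = (2,0)
Fill (2+0,0+1) = (2,1)
Fill (2+1,0+1) = (3,1)
Fill (2+2,0+1) = (4,1)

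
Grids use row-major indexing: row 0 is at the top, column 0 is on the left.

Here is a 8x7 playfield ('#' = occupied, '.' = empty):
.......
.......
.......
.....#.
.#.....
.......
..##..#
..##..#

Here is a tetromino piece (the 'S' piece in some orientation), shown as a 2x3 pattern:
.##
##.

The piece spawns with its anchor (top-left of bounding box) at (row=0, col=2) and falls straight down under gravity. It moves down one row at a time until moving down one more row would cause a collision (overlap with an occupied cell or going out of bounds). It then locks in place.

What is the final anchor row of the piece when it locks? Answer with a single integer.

Answer: 4

Derivation:
Spawn at (row=0, col=2). Try each row:
  row 0: fits
  row 1: fits
  row 2: fits
  row 3: fits
  row 4: fits
  row 5: blocked -> lock at row 4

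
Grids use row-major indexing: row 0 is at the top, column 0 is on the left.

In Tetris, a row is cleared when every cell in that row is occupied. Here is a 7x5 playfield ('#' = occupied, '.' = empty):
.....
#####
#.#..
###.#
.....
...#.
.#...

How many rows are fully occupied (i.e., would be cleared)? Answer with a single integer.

Check each row:
  row 0: 5 empty cells -> not full
  row 1: 0 empty cells -> FULL (clear)
  row 2: 3 empty cells -> not full
  row 3: 1 empty cell -> not full
  row 4: 5 empty cells -> not full
  row 5: 4 empty cells -> not full
  row 6: 4 empty cells -> not full
Total rows cleared: 1

Answer: 1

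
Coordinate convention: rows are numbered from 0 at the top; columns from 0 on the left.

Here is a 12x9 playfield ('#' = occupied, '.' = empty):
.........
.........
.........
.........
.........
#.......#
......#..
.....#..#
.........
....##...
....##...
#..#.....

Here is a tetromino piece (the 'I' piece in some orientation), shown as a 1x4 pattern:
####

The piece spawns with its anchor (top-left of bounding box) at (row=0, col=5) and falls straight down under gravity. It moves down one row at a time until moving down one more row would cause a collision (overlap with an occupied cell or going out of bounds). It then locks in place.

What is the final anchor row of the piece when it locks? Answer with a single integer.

Answer: 4

Derivation:
Spawn at (row=0, col=5). Try each row:
  row 0: fits
  row 1: fits
  row 2: fits
  row 3: fits
  row 4: fits
  row 5: blocked -> lock at row 4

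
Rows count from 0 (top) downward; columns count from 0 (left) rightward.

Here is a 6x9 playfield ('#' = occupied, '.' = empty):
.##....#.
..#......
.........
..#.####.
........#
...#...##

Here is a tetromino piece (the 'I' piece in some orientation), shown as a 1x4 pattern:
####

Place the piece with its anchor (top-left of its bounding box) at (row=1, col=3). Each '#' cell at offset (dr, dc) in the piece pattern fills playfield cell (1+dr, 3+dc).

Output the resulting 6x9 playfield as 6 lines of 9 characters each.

Answer: .##....#.
..#####..
.........
..#.####.
........#
...#...##

Derivation:
Fill (1+0,3+0) = (1,3)
Fill (1+0,3+1) = (1,4)
Fill (1+0,3+2) = (1,5)
Fill (1+0,3+3) = (1,6)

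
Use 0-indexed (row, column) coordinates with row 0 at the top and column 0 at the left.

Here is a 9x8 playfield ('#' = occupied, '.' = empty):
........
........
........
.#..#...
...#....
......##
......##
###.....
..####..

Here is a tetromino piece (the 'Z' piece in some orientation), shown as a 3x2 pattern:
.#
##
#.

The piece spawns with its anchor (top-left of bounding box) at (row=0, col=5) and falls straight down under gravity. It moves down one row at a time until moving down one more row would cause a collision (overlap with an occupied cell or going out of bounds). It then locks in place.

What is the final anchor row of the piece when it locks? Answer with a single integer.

Answer: 3

Derivation:
Spawn at (row=0, col=5). Try each row:
  row 0: fits
  row 1: fits
  row 2: fits
  row 3: fits
  row 4: blocked -> lock at row 3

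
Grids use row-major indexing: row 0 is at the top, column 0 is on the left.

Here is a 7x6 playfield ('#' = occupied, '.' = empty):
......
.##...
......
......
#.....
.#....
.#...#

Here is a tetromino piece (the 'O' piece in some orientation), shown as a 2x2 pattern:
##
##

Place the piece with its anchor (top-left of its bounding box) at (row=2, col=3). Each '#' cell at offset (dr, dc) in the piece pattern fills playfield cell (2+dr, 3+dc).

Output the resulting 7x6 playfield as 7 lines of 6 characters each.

Answer: ......
.##...
...##.
...##.
#.....
.#....
.#...#

Derivation:
Fill (2+0,3+0) = (2,3)
Fill (2+0,3+1) = (2,4)
Fill (2+1,3+0) = (3,3)
Fill (2+1,3+1) = (3,4)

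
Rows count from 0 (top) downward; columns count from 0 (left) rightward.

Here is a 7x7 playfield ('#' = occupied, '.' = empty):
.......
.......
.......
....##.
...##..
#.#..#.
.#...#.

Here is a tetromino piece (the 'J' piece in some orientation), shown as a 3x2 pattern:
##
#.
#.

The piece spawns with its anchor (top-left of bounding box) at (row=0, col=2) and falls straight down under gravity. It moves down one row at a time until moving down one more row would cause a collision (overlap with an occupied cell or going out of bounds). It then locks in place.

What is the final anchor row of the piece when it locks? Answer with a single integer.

Answer: 2

Derivation:
Spawn at (row=0, col=2). Try each row:
  row 0: fits
  row 1: fits
  row 2: fits
  row 3: blocked -> lock at row 2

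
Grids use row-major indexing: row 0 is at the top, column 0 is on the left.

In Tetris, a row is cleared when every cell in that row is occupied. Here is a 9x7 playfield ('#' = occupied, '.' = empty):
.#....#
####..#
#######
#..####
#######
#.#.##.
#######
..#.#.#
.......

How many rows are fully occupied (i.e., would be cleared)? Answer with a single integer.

Check each row:
  row 0: 5 empty cells -> not full
  row 1: 2 empty cells -> not full
  row 2: 0 empty cells -> FULL (clear)
  row 3: 2 empty cells -> not full
  row 4: 0 empty cells -> FULL (clear)
  row 5: 3 empty cells -> not full
  row 6: 0 empty cells -> FULL (clear)
  row 7: 4 empty cells -> not full
  row 8: 7 empty cells -> not full
Total rows cleared: 3

Answer: 3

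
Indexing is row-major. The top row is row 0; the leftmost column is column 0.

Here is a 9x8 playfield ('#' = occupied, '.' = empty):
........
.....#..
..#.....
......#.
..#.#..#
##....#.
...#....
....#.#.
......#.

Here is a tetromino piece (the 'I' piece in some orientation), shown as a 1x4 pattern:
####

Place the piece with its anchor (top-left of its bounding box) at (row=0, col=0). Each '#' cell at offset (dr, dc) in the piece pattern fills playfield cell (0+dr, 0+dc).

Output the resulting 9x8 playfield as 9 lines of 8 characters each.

Answer: ####....
.....#..
..#.....
......#.
..#.#..#
##....#.
...#....
....#.#.
......#.

Derivation:
Fill (0+0,0+0) = (0,0)
Fill (0+0,0+1) = (0,1)
Fill (0+0,0+2) = (0,2)
Fill (0+0,0+3) = (0,3)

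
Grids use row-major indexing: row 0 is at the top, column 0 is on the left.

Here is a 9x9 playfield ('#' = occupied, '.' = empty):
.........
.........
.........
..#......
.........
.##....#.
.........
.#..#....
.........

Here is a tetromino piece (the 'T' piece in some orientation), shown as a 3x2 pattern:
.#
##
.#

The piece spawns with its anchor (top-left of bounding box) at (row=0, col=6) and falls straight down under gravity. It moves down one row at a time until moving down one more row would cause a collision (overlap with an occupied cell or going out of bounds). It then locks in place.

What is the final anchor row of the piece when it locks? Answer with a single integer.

Answer: 2

Derivation:
Spawn at (row=0, col=6). Try each row:
  row 0: fits
  row 1: fits
  row 2: fits
  row 3: blocked -> lock at row 2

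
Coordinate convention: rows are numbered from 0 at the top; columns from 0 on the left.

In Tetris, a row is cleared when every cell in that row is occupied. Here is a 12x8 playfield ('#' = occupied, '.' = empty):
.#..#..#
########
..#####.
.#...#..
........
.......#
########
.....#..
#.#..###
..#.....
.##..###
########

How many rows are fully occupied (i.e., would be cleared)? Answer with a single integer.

Answer: 3

Derivation:
Check each row:
  row 0: 5 empty cells -> not full
  row 1: 0 empty cells -> FULL (clear)
  row 2: 3 empty cells -> not full
  row 3: 6 empty cells -> not full
  row 4: 8 empty cells -> not full
  row 5: 7 empty cells -> not full
  row 6: 0 empty cells -> FULL (clear)
  row 7: 7 empty cells -> not full
  row 8: 3 empty cells -> not full
  row 9: 7 empty cells -> not full
  row 10: 3 empty cells -> not full
  row 11: 0 empty cells -> FULL (clear)
Total rows cleared: 3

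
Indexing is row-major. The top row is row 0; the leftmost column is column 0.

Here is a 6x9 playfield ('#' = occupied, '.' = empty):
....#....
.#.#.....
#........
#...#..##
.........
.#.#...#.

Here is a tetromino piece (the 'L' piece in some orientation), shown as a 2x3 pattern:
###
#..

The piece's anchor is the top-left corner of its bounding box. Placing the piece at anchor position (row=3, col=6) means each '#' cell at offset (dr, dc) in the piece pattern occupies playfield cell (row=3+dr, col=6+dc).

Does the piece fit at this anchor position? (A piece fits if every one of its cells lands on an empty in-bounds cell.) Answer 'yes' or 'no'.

Check each piece cell at anchor (3, 6):
  offset (0,0) -> (3,6): empty -> OK
  offset (0,1) -> (3,7): occupied ('#') -> FAIL
  offset (0,2) -> (3,8): occupied ('#') -> FAIL
  offset (1,0) -> (4,6): empty -> OK
All cells valid: no

Answer: no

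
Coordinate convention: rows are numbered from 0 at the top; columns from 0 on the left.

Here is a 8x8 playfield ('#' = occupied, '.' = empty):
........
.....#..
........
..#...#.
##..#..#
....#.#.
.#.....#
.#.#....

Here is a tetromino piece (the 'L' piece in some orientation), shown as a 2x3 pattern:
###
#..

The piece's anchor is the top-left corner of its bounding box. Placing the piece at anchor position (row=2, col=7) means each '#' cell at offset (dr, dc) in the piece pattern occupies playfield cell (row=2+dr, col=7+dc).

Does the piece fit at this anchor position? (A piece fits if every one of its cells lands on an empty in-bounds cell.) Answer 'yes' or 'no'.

Answer: no

Derivation:
Check each piece cell at anchor (2, 7):
  offset (0,0) -> (2,7): empty -> OK
  offset (0,1) -> (2,8): out of bounds -> FAIL
  offset (0,2) -> (2,9): out of bounds -> FAIL
  offset (1,0) -> (3,7): empty -> OK
All cells valid: no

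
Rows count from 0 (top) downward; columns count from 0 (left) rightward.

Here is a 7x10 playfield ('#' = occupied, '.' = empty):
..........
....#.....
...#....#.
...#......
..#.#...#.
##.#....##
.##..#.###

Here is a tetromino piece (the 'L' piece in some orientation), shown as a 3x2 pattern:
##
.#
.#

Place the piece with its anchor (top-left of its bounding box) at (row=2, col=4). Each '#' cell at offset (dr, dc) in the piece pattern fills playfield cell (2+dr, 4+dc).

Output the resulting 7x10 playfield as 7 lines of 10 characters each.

Fill (2+0,4+0) = (2,4)
Fill (2+0,4+1) = (2,5)
Fill (2+1,4+1) = (3,5)
Fill (2+2,4+1) = (4,5)

Answer: ..........
....#.....
...###..#.
...#.#....
..#.##..#.
##.#....##
.##..#.###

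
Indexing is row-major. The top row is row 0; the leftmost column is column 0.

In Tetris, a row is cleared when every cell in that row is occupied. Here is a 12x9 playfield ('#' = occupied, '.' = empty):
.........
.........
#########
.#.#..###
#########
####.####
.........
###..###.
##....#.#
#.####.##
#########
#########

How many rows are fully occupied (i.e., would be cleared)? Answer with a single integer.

Check each row:
  row 0: 9 empty cells -> not full
  row 1: 9 empty cells -> not full
  row 2: 0 empty cells -> FULL (clear)
  row 3: 4 empty cells -> not full
  row 4: 0 empty cells -> FULL (clear)
  row 5: 1 empty cell -> not full
  row 6: 9 empty cells -> not full
  row 7: 3 empty cells -> not full
  row 8: 5 empty cells -> not full
  row 9: 2 empty cells -> not full
  row 10: 0 empty cells -> FULL (clear)
  row 11: 0 empty cells -> FULL (clear)
Total rows cleared: 4

Answer: 4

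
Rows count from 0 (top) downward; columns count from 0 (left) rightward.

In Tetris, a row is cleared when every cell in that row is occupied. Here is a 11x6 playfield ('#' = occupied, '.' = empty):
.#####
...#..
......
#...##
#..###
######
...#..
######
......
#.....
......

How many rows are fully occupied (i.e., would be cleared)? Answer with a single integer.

Answer: 2

Derivation:
Check each row:
  row 0: 1 empty cell -> not full
  row 1: 5 empty cells -> not full
  row 2: 6 empty cells -> not full
  row 3: 3 empty cells -> not full
  row 4: 2 empty cells -> not full
  row 5: 0 empty cells -> FULL (clear)
  row 6: 5 empty cells -> not full
  row 7: 0 empty cells -> FULL (clear)
  row 8: 6 empty cells -> not full
  row 9: 5 empty cells -> not full
  row 10: 6 empty cells -> not full
Total rows cleared: 2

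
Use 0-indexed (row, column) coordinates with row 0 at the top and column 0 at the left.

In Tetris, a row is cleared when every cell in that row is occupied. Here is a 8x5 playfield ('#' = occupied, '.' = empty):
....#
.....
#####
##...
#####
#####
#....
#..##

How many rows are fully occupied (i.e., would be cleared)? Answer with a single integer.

Answer: 3

Derivation:
Check each row:
  row 0: 4 empty cells -> not full
  row 1: 5 empty cells -> not full
  row 2: 0 empty cells -> FULL (clear)
  row 3: 3 empty cells -> not full
  row 4: 0 empty cells -> FULL (clear)
  row 5: 0 empty cells -> FULL (clear)
  row 6: 4 empty cells -> not full
  row 7: 2 empty cells -> not full
Total rows cleared: 3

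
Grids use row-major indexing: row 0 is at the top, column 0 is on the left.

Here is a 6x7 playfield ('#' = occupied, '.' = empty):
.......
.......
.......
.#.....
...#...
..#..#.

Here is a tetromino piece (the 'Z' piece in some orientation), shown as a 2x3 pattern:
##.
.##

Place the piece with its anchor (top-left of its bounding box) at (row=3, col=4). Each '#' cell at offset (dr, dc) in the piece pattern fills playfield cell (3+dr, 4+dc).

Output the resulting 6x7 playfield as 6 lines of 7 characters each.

Fill (3+0,4+0) = (3,4)
Fill (3+0,4+1) = (3,5)
Fill (3+1,4+1) = (4,5)
Fill (3+1,4+2) = (4,6)

Answer: .......
.......
.......
.#..##.
...#.##
..#..#.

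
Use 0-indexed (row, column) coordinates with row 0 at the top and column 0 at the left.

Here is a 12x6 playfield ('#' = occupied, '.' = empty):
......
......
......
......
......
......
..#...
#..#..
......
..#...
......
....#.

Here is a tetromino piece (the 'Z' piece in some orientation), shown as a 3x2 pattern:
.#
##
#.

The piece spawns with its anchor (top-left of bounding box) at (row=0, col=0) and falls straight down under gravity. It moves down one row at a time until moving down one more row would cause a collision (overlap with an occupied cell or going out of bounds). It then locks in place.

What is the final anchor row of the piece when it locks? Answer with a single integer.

Spawn at (row=0, col=0). Try each row:
  row 0: fits
  row 1: fits
  row 2: fits
  row 3: fits
  row 4: fits
  row 5: blocked -> lock at row 4

Answer: 4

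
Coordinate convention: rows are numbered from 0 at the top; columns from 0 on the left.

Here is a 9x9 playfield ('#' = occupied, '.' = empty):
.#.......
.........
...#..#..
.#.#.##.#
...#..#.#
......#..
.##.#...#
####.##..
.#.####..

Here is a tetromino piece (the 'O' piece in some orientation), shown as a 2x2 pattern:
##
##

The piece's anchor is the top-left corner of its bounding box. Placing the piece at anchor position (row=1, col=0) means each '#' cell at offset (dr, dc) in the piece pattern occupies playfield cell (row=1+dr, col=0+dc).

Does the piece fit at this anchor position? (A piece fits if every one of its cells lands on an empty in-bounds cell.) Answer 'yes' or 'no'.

Answer: yes

Derivation:
Check each piece cell at anchor (1, 0):
  offset (0,0) -> (1,0): empty -> OK
  offset (0,1) -> (1,1): empty -> OK
  offset (1,0) -> (2,0): empty -> OK
  offset (1,1) -> (2,1): empty -> OK
All cells valid: yes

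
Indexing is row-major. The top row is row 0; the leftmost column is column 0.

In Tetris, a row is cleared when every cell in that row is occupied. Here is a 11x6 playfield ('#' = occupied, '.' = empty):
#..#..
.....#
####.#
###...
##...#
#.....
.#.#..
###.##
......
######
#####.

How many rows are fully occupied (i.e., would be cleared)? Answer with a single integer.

Answer: 1

Derivation:
Check each row:
  row 0: 4 empty cells -> not full
  row 1: 5 empty cells -> not full
  row 2: 1 empty cell -> not full
  row 3: 3 empty cells -> not full
  row 4: 3 empty cells -> not full
  row 5: 5 empty cells -> not full
  row 6: 4 empty cells -> not full
  row 7: 1 empty cell -> not full
  row 8: 6 empty cells -> not full
  row 9: 0 empty cells -> FULL (clear)
  row 10: 1 empty cell -> not full
Total rows cleared: 1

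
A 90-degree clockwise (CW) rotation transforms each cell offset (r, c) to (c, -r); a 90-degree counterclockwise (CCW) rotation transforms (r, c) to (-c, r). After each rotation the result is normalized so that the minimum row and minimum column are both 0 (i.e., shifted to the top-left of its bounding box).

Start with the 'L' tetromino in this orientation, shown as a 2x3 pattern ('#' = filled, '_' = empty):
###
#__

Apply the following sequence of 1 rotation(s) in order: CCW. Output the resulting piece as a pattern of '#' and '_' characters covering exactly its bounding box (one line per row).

Answer: #_
#_
##

Derivation:
Start:
###
#__
After rotation 1 (CCW):
#_
#_
##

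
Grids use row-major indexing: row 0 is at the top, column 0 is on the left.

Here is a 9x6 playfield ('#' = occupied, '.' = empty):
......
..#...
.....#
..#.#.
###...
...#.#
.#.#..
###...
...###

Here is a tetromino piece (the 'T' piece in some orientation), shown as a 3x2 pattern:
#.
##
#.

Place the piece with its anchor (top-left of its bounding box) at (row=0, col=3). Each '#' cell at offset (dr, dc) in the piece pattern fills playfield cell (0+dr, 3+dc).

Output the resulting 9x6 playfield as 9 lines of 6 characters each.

Answer: ...#..
..###.
...#.#
..#.#.
###...
...#.#
.#.#..
###...
...###

Derivation:
Fill (0+0,3+0) = (0,3)
Fill (0+1,3+0) = (1,3)
Fill (0+1,3+1) = (1,4)
Fill (0+2,3+0) = (2,3)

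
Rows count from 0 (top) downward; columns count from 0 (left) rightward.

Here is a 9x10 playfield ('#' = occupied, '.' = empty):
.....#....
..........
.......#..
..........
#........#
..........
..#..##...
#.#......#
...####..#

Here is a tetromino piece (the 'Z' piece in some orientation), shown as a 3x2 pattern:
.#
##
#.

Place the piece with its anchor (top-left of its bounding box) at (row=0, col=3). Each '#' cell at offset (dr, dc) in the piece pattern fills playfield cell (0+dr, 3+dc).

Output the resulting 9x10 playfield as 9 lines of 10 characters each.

Fill (0+0,3+1) = (0,4)
Fill (0+1,3+0) = (1,3)
Fill (0+1,3+1) = (1,4)
Fill (0+2,3+0) = (2,3)

Answer: ....##....
...##.....
...#...#..
..........
#........#
..........
..#..##...
#.#......#
...####..#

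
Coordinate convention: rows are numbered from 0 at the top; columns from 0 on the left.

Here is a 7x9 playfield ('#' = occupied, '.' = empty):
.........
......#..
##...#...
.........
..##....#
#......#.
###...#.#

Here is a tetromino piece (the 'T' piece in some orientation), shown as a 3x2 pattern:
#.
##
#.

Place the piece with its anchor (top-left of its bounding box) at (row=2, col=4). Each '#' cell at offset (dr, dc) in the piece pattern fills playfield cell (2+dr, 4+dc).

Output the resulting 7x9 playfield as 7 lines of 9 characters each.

Fill (2+0,4+0) = (2,4)
Fill (2+1,4+0) = (3,4)
Fill (2+1,4+1) = (3,5)
Fill (2+2,4+0) = (4,4)

Answer: .........
......#..
##..##...
....##...
..###...#
#......#.
###...#.#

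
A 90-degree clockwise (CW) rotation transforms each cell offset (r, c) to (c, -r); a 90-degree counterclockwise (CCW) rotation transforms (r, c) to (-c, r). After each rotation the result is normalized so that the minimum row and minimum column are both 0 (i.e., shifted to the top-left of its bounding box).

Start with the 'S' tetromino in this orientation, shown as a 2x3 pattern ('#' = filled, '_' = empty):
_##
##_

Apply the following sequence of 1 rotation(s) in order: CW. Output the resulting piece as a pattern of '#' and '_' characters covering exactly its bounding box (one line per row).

Start:
_##
##_
After rotation 1 (CW):
#_
##
_#

Answer: #_
##
_#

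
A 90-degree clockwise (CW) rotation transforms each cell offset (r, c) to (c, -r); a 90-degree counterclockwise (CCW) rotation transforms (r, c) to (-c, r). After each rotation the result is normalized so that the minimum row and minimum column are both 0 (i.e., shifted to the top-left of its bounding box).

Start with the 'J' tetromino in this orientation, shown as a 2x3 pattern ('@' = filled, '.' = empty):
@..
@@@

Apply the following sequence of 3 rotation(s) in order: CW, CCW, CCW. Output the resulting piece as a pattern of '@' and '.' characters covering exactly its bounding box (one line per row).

Start:
@..
@@@
After rotation 1 (CW):
@@
@.
@.
After rotation 2 (CCW):
@..
@@@
After rotation 3 (CCW):
.@
.@
@@

Answer: .@
.@
@@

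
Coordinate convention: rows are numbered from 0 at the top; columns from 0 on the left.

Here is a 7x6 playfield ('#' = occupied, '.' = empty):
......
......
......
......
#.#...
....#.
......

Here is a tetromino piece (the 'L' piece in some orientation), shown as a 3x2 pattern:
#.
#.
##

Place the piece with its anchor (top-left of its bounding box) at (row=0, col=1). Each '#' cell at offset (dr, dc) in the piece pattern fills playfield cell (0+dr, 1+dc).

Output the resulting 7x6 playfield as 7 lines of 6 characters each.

Answer: .#....
.#....
.##...
......
#.#...
....#.
......

Derivation:
Fill (0+0,1+0) = (0,1)
Fill (0+1,1+0) = (1,1)
Fill (0+2,1+0) = (2,1)
Fill (0+2,1+1) = (2,2)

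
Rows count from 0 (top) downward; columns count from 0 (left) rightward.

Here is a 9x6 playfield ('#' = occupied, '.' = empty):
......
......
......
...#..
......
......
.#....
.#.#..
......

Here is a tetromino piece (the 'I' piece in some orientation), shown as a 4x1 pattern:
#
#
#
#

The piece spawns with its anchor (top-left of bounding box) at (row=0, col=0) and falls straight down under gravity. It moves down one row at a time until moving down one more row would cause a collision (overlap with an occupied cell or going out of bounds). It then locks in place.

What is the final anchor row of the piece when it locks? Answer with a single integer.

Answer: 5

Derivation:
Spawn at (row=0, col=0). Try each row:
  row 0: fits
  row 1: fits
  row 2: fits
  row 3: fits
  row 4: fits
  row 5: fits
  row 6: blocked -> lock at row 5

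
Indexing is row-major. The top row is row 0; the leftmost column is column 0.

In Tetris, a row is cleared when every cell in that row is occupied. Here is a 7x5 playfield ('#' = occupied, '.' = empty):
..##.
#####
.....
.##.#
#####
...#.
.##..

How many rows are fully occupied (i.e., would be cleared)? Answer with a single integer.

Check each row:
  row 0: 3 empty cells -> not full
  row 1: 0 empty cells -> FULL (clear)
  row 2: 5 empty cells -> not full
  row 3: 2 empty cells -> not full
  row 4: 0 empty cells -> FULL (clear)
  row 5: 4 empty cells -> not full
  row 6: 3 empty cells -> not full
Total rows cleared: 2

Answer: 2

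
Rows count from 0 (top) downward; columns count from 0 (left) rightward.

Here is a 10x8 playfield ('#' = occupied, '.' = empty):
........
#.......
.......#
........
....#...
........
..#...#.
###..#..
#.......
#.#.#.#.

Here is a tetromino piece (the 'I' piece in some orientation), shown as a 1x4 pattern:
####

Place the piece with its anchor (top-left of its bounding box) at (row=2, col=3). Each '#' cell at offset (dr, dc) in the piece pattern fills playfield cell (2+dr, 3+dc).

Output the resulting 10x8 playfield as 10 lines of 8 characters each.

Fill (2+0,3+0) = (2,3)
Fill (2+0,3+1) = (2,4)
Fill (2+0,3+2) = (2,5)
Fill (2+0,3+3) = (2,6)

Answer: ........
#.......
...#####
........
....#...
........
..#...#.
###..#..
#.......
#.#.#.#.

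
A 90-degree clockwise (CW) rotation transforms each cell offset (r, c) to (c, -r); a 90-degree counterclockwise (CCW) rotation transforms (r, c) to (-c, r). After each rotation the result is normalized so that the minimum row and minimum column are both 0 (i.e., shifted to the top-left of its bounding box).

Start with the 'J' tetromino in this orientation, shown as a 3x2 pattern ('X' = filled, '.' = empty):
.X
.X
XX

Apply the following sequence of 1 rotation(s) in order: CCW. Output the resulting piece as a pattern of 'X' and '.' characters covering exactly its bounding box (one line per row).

Answer: XXX
..X

Derivation:
Start:
.X
.X
XX
After rotation 1 (CCW):
XXX
..X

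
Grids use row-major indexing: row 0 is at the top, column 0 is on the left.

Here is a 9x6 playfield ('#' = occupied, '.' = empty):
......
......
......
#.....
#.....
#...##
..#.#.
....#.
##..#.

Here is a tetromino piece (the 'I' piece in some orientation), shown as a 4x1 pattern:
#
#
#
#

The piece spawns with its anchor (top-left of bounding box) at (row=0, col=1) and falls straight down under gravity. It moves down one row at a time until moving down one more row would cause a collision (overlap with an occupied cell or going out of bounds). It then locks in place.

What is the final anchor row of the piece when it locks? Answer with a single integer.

Answer: 4

Derivation:
Spawn at (row=0, col=1). Try each row:
  row 0: fits
  row 1: fits
  row 2: fits
  row 3: fits
  row 4: fits
  row 5: blocked -> lock at row 4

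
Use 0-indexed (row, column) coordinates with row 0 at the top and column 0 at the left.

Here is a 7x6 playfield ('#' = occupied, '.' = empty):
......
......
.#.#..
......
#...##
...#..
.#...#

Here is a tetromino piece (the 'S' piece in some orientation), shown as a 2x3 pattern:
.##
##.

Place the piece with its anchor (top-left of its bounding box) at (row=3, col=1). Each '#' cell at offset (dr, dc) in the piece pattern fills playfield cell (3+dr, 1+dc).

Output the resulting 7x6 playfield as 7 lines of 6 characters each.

Fill (3+0,1+1) = (3,2)
Fill (3+0,1+2) = (3,3)
Fill (3+1,1+0) = (4,1)
Fill (3+1,1+1) = (4,2)

Answer: ......
......
.#.#..
..##..
###.##
...#..
.#...#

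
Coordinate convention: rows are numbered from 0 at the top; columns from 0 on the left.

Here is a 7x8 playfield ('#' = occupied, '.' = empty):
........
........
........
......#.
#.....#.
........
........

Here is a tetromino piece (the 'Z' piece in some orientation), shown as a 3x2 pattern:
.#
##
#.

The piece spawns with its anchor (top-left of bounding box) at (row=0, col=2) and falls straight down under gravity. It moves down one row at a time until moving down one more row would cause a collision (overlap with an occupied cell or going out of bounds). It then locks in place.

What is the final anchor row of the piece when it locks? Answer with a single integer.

Spawn at (row=0, col=2). Try each row:
  row 0: fits
  row 1: fits
  row 2: fits
  row 3: fits
  row 4: fits
  row 5: blocked -> lock at row 4

Answer: 4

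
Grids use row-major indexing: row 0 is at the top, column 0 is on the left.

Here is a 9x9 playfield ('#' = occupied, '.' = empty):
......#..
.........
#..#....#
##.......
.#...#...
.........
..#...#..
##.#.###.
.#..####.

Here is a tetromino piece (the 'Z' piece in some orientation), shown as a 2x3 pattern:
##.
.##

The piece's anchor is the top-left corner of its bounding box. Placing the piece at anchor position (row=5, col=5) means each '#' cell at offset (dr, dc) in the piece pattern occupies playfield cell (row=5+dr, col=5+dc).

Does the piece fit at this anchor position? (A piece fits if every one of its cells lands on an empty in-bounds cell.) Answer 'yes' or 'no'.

Answer: no

Derivation:
Check each piece cell at anchor (5, 5):
  offset (0,0) -> (5,5): empty -> OK
  offset (0,1) -> (5,6): empty -> OK
  offset (1,1) -> (6,6): occupied ('#') -> FAIL
  offset (1,2) -> (6,7): empty -> OK
All cells valid: no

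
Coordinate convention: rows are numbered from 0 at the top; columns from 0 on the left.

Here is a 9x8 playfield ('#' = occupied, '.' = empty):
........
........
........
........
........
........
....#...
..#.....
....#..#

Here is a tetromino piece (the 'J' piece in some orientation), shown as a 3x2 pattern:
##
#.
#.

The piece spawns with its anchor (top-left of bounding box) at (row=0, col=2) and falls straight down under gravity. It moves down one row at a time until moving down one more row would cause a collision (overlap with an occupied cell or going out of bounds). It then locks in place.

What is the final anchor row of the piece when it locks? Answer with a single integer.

Spawn at (row=0, col=2). Try each row:
  row 0: fits
  row 1: fits
  row 2: fits
  row 3: fits
  row 4: fits
  row 5: blocked -> lock at row 4

Answer: 4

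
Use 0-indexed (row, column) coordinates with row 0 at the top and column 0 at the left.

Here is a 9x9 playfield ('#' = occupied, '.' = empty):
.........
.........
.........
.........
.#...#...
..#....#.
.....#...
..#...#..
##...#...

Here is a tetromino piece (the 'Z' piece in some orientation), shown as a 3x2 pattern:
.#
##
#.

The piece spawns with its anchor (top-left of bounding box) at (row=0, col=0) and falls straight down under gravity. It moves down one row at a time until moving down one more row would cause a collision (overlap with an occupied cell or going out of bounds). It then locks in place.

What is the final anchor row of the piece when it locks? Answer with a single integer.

Spawn at (row=0, col=0). Try each row:
  row 0: fits
  row 1: fits
  row 2: fits
  row 3: blocked -> lock at row 2

Answer: 2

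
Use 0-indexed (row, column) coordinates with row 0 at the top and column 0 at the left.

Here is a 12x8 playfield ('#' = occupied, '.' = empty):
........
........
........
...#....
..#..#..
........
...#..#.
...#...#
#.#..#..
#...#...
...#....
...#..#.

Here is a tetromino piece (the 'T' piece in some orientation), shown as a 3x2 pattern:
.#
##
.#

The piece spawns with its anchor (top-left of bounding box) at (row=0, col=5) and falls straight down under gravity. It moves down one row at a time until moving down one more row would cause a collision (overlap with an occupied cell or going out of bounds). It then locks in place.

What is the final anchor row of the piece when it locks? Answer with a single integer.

Spawn at (row=0, col=5). Try each row:
  row 0: fits
  row 1: fits
  row 2: fits
  row 3: blocked -> lock at row 2

Answer: 2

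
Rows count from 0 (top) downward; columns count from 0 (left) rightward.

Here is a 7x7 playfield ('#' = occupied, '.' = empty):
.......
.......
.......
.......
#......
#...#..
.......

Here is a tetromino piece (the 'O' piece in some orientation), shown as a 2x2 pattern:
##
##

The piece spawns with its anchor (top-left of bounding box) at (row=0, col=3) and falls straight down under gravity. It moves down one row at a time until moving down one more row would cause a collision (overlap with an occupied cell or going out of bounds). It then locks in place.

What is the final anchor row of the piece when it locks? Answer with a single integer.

Answer: 3

Derivation:
Spawn at (row=0, col=3). Try each row:
  row 0: fits
  row 1: fits
  row 2: fits
  row 3: fits
  row 4: blocked -> lock at row 3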